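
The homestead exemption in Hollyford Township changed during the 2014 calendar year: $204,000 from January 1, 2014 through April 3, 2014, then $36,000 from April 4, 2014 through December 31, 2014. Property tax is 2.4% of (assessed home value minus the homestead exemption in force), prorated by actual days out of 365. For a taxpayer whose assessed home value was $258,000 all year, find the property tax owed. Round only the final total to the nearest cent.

$4,300.67

January 1 – April 3, 2014: 93 days, exemption $204,000 → ($258,000 − $204,000) × 2.4% × 93/365 = $330.2137
April 4 – December 31, 2014: 272 days, exemption $36,000 → ($258,000 − $36,000) × 2.4% × 272/365 = $3,970.4548
Total = $4,300.6685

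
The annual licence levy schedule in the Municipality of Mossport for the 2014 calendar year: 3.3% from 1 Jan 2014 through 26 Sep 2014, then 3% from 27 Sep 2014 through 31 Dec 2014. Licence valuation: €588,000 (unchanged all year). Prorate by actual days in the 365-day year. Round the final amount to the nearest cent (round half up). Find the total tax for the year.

1 Jan – 26 Sep 2014: 269 days at 3.3% → €588,000 × 3.3% × 269/365 = €14,300.4822
27 Sep – 31 Dec 2014: 96 days at 3% → €588,000 × 3% × 96/365 = €4,639.5616
Total = €18,940.0438

€18,940.04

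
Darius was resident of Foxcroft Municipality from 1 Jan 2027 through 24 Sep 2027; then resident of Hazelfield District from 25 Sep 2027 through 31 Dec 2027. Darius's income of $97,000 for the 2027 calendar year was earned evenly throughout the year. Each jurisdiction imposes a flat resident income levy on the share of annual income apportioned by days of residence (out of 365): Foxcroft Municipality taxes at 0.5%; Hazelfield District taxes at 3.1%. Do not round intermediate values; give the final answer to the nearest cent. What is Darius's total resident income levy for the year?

Foxcroft Municipality, 1 Jan – 24 Sep 2027: 267 days → $97,000 × 0.5% × 267/365 = $354.7808
Hazelfield District, 25 Sep – 31 Dec 2027: 98 days → $97,000 × 3.1% × 98/365 = $807.3589
Total = $1,162.1397

$1,162.14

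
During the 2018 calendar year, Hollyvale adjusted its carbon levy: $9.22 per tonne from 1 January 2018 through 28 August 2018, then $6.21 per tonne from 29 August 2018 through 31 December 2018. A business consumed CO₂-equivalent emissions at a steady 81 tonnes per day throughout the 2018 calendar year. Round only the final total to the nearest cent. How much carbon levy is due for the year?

$242113.05

1 January – 28 August 2018: 240 days × 81 tonnes/day = 19,440 tonnes at $9.22/tonne → $179236.80
29 August – 31 December 2018: 125 days × 81 tonnes/day = 10,125 tonnes at $6.21/tonne → $62876.25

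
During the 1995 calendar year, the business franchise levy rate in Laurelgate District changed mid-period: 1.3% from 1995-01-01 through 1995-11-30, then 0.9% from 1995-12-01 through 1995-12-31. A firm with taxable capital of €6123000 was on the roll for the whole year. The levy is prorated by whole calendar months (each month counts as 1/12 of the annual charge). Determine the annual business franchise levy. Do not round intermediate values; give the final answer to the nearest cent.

1995-01-01 to 1995-11-30: 11 months at 1.3% → €6123000 × 1.3% × 11/12 = €72965.7500
1995-12-01 to 1995-12-31: 1 month at 0.9% → €6123000 × 0.9% × 1/12 = €4592.2500
Total = €77558.0000

€77558.00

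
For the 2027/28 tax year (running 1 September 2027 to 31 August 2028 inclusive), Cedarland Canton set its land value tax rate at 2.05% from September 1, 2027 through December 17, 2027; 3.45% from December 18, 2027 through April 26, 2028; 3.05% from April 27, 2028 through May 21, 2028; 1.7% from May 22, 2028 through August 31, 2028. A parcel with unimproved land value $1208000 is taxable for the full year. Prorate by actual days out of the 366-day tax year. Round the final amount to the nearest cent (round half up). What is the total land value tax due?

September 1 – December 17, 2027: 108 days at 2.05% → $1208000 × 2.05% × 108/366 = $7307.4098
December 18, 2027 – April 26, 2028: 131 days at 3.45% → $1208000 × 3.45% × 131/366 = $14916.8197
April 27 – May 21, 2028: 25 days at 3.05% → $1208000 × 3.05% × 25/366 = $2516.6667
May 22 – August 31, 2028: 102 days at 1.7% → $1208000 × 1.7% × 102/366 = $5723.1475
Total = $30464.0437

$30464.04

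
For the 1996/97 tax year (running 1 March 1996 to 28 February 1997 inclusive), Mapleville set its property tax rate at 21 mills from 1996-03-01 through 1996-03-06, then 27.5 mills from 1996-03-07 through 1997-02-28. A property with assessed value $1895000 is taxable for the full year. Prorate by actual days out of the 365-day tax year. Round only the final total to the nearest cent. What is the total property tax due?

$51910.02

1996-03-01 to 1996-03-06: 6 days at 21 mills → $1895000 × 2.1% × 6/365 = $654.1644
1996-03-07 to 1997-02-28: 359 days at 27.5 mills → $1895000 × 2.75% × 359/365 = $51255.8562
Total = $51910.0205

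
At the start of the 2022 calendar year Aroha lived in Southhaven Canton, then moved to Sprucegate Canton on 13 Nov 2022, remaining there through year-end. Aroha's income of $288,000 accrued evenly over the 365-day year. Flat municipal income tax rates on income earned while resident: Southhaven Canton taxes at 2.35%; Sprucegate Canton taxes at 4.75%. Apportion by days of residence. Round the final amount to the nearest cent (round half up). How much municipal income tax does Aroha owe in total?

Southhaven Canton, 1 Jan – 12 Nov 2022: 316 days → $288,000 × 2.35% × 316/365 = $5,859.4192
Sprucegate Canton, 13 Nov – 31 Dec 2022: 49 days → $288,000 × 4.75% × 49/365 = $1,836.4932
Total = $7,695.9123

$7,695.91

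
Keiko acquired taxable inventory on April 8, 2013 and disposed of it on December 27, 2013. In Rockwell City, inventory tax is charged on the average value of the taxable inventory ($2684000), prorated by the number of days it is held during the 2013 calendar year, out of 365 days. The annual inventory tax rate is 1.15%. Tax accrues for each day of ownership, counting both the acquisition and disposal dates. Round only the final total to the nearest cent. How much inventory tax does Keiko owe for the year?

$22325.00

Days held (April 8 – December 27, 2013): 264 out of 365
Tax = $2684000 × 1.15% × 264/365 = $22324.9973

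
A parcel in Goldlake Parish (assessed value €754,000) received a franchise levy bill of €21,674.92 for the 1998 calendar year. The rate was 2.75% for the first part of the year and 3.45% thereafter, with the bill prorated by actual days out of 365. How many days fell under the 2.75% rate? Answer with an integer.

300 days

Let d = days at the first rate; then 365 − d days at the second rate.
€754,000 × [2.75%·d + 3.45%·(365−d)] / 365 = €21,674.92
Solving gives d = 300, so the new rate took effect on October 28, 1998.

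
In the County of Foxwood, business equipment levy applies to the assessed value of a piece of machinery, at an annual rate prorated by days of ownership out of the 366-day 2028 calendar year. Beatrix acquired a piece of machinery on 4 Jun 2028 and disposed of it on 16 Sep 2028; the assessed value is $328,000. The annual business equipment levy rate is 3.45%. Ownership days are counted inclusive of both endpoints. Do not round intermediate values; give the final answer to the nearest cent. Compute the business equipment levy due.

Days held (4 Jun – 16 Sep 2028): 105 out of 366
Tax = $328,000 × 3.45% × 105/366 = $3,246.3934

$3,246.39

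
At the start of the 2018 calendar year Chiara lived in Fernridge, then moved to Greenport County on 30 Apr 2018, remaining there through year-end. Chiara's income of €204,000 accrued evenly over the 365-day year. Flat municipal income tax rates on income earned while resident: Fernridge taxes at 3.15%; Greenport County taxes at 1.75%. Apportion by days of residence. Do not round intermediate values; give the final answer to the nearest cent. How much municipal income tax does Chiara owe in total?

€4,501.13

Fernridge, 1 Jan – 29 Apr 2018: 119 days → €204,000 × 3.15% × 119/365 = €2,095.0521
Greenport County, 30 Apr – 31 Dec 2018: 246 days → €204,000 × 1.75% × 246/365 = €2,406.0822
Total = €4,501.1342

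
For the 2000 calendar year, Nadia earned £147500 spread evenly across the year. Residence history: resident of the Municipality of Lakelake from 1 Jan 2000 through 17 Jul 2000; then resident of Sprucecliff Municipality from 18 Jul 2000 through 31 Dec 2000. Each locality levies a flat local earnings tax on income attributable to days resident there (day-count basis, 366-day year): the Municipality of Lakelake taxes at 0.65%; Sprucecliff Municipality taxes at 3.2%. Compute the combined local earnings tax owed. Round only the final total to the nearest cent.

The Municipality of Lakelake, 1 Jan – 17 Jul 2000: 199 days → £147500 × 0.65% × 199/366 = £521.2876
Sprucecliff Municipality, 18 Jul – 31 Dec 2000: 167 days → £147500 × 3.2% × 167/366 = £2153.6612
Total = £2674.9488

£2674.95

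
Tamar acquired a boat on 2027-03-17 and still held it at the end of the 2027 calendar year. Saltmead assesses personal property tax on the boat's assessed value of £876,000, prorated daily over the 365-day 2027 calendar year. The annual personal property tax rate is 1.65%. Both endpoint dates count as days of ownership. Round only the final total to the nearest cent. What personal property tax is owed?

Days held (2027-03-17 to 2027-12-31): 290 out of 365
Tax = £876,000 × 1.65% × 290/365 = £11,484.0000

£11,484.00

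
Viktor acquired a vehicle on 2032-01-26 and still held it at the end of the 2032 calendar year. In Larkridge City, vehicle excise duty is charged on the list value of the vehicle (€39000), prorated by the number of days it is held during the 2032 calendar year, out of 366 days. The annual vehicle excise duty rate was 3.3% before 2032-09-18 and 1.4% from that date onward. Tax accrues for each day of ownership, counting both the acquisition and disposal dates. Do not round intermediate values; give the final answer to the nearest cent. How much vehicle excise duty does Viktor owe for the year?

€986.51

2032-01-26 to 2032-09-17: 236 days at 3.3% → €39000 × 3.3% × 236/366 = €829.8689
2032-09-18 to 2032-12-31: 105 days at 1.4% → €39000 × 1.4% × 105/366 = €156.6393
Total = €986.5082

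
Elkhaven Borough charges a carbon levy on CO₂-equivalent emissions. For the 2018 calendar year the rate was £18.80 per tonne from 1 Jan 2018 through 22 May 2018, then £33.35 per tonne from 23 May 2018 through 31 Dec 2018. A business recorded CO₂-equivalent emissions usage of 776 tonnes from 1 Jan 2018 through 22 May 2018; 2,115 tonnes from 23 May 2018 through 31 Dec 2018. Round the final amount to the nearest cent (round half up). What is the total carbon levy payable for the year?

£85,124.05

1 Jan – 22 May 2018: 776 tonnes at £18.80/tonne → £14,588.80
23 May – 31 Dec 2018: 2,115 tonnes at £33.35/tonne → £70,535.25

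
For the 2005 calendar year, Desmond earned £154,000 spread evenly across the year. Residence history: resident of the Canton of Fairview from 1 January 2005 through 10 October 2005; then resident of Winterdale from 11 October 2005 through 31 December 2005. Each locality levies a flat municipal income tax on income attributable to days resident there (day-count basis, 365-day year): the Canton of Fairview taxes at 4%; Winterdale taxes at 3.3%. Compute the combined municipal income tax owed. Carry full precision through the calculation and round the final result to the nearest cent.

£5,917.82

The Canton of Fairview, 1 January – 10 October 2005: 283 days → £154,000 × 4% × 283/365 = £4,776.1096
Winterdale, 11 October – 31 December 2005: 82 days → £154,000 × 3.3% × 82/365 = £1,141.7096
Total = £5,917.8192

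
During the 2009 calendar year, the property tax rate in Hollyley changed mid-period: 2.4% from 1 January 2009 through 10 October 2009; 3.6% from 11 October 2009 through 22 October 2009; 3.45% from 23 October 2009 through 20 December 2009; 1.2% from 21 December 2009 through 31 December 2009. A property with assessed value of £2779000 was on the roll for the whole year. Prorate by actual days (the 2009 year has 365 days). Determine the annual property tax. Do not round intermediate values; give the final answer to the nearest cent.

£71504.05

1 January – 10 October 2009: 283 days at 2.4% → £2779000 × 2.4% × 283/365 = £51712.2411
11 October – 22 October 2009: 12 days at 3.6% → £2779000 × 3.6% × 12/365 = £3289.1178
23 October – 20 December 2009: 59 days at 3.45% → £2779000 × 3.45% × 59/365 = £15497.6836
21 December – 31 December 2009: 11 days at 1.2% → £2779000 × 1.2% × 11/365 = £1005.0082
Total = £71504.0507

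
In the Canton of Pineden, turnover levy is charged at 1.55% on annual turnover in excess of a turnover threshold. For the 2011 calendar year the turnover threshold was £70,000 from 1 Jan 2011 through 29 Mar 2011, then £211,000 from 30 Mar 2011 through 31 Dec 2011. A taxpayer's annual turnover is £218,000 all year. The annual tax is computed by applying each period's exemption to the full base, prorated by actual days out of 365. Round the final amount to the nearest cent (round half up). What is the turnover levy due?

1 Jan – 29 Mar 2011: 88 days, exemption £70,000 → (£218,000 − £70,000) × 1.55% × 88/365 = £553.0740
30 Mar – 31 Dec 2011: 277 days, exemption £211,000 → (£218,000 − £211,000) × 1.55% × 277/365 = £82.3411
Total = £635.4151

£635.42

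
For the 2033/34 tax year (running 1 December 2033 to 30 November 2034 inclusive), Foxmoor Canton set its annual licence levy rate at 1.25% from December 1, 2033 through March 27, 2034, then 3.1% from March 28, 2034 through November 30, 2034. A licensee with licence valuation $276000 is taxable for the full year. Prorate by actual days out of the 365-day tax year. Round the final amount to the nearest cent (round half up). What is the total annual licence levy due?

$6919.28

December 1, 2033 – March 27, 2034: 117 days at 1.25% → $276000 × 1.25% × 117/365 = $1105.8904
March 28 – November 30, 2034: 248 days at 3.1% → $276000 × 3.1% × 248/365 = $5813.3918
Total = $6919.2822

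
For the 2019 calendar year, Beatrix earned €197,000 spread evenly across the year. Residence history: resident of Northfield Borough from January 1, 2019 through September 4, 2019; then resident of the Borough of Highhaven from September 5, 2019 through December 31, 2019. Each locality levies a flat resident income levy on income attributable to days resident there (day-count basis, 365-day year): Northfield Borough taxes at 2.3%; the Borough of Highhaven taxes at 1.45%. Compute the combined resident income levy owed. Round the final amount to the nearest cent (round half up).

Northfield Borough, January 1 – September 4, 2019: 247 days → €197,000 × 2.3% × 247/365 = €3,066.1836
The Borough of Highhaven, September 5 – December 31, 2019: 118 days → €197,000 × 1.45% × 118/365 = €923.4712
Total = €3,989.6548

€3,989.65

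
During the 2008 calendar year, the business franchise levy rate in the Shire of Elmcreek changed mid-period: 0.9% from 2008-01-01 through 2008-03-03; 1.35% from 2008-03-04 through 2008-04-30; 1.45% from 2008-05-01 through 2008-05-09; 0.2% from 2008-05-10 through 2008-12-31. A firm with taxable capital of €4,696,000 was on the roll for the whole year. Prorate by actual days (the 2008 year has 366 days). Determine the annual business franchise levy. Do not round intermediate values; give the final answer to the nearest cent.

€25,051.75

2008-01-01 to 2008-03-03: 63 days at 0.9% → €4,696,000 × 0.9% × 63/366 = €7,274.9508
2008-03-04 to 2008-04-30: 58 days at 1.35% → €4,696,000 × 1.35% × 58/366 = €10,046.3607
2008-05-01 to 2008-05-09: 9 days at 1.45% → €4,696,000 × 1.45% × 9/366 = €1,674.3934
2008-05-10 to 2008-12-31: 236 days at 0.2% → €4,696,000 × 0.2% × 236/366 = €6,056.0437
Total = €25,051.7486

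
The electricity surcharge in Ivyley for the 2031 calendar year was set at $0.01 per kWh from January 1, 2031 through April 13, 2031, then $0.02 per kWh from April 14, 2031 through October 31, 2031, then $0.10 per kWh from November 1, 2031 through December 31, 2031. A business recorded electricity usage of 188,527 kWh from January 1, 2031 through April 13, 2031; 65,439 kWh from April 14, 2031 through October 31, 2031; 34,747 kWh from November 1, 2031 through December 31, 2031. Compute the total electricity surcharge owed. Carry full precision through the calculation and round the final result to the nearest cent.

$6668.75

January 1 – April 13, 2031: 188,527 kWh at $0.01/kWh → $1885.27
April 14 – October 31, 2031: 65,439 kWh at $0.02/kWh → $1308.78
November 1 – December 31, 2031: 34,747 kWh at $0.10/kWh → $3474.70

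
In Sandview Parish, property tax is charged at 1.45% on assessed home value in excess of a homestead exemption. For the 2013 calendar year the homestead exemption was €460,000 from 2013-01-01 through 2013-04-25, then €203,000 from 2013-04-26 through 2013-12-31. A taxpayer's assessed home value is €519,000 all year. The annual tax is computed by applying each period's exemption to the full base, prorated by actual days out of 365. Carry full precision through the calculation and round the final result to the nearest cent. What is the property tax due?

2013-01-01 to 2013-04-25: 115 days, exemption €460,000 → (€519,000 − €460,000) × 1.45% × 115/365 = €269.5411
2013-04-26 to 2013-12-31: 250 days, exemption €203,000 → (€519,000 − €203,000) × 1.45% × 250/365 = €3,138.3562
Total = €3,407.8973

€3,407.90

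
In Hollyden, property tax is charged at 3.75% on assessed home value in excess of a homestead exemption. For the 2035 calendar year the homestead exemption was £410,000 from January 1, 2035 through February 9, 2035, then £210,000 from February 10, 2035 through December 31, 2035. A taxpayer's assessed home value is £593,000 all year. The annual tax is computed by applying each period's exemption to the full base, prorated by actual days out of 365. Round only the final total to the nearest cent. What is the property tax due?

£13,540.58

January 1 – February 9, 2035: 40 days, exemption £410,000 → (£593,000 − £410,000) × 3.75% × 40/365 = £752.0548
February 10 – December 31, 2035: 325 days, exemption £210,000 → (£593,000 − £210,000) × 3.75% × 325/365 = £12,788.5274
Total = £13,540.5822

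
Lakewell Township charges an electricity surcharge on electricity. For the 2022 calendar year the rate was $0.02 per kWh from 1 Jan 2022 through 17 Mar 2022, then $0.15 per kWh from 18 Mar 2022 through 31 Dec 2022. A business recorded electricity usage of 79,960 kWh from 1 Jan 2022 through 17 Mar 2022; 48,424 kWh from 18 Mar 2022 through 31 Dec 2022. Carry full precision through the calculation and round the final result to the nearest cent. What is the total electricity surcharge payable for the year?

1 Jan – 17 Mar 2022: 79,960 kWh at $0.02/kWh → $1599.20
18 Mar – 31 Dec 2022: 48,424 kWh at $0.15/kWh → $7263.60

$8862.80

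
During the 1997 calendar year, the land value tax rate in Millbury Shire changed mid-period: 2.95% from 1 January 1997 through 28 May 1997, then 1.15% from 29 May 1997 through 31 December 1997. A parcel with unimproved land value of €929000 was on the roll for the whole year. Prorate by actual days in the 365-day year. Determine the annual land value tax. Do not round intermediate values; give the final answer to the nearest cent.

€17463.93

1 January – 28 May 1997: 148 days at 2.95% → €929000 × 2.95% × 148/365 = €11112.3671
29 May – 31 December 1997: 217 days at 1.15% → €929000 × 1.15% × 217/365 = €6351.5603
Total = €17463.9274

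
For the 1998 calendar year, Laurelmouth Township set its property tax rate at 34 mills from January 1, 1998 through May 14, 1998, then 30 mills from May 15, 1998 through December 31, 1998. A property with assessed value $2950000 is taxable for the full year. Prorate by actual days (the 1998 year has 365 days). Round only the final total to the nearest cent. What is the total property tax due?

January 1 – May 14, 1998: 134 days at 34 mills → $2950000 × 3.4% × 134/365 = $36822.4658
May 15 – December 31, 1998: 231 days at 30 mills → $2950000 × 3% × 231/365 = $56009.5890
Total = $92832.0548

$92832.05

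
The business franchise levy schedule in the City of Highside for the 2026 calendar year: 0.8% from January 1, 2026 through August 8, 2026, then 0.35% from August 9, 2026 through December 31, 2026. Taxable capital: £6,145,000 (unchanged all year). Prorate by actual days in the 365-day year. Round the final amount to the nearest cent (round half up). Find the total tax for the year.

January 1 – August 8, 2026: 220 days at 0.8% → £6,145,000 × 0.8% × 220/365 = £29,630.6849
August 9 – December 31, 2026: 145 days at 0.35% → £6,145,000 × 0.35% × 145/365 = £8,544.0753
Total = £38,174.7603

£38,174.76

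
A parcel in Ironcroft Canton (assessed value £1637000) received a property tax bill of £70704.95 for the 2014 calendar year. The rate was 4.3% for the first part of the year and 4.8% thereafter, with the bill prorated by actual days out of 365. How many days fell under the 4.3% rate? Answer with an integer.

351 days

Let d = days at the first rate; then 365 − d days at the second rate.
£1637000 × [4.3%·d + 4.8%·(365−d)] / 365 = £70704.95
Solving gives d = 351, so the new rate took effect on 18 Dec 2014.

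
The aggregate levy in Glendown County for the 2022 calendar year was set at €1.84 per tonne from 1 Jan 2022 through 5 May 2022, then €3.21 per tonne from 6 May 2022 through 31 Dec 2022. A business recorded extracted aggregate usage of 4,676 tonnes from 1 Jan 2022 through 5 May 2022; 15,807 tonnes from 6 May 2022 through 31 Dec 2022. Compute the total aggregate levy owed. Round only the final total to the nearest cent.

1 Jan – 5 May 2022: 4,676 tonnes at €1.84/tonne → €8603.84
6 May – 31 Dec 2022: 15,807 tonnes at €3.21/tonne → €50740.47

€59344.31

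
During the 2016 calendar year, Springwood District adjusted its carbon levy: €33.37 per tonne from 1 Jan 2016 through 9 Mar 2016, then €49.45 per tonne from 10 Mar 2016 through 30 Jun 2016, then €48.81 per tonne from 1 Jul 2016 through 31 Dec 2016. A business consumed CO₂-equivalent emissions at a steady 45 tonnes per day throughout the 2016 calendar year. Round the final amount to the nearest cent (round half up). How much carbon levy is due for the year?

1 Jan – 9 Mar 2016: 69 days × 45 tonnes/day = 3,105 tonnes at €33.37/tonne → €103,613.85
10 Mar – 30 Jun 2016: 113 days × 45 tonnes/day = 5,085 tonnes at €49.45/tonne → €251,453.25
1 Jul – 31 Dec 2016: 184 days × 45 tonnes/day = 8,280 tonnes at €48.81/tonne → €404,146.80

€759,213.90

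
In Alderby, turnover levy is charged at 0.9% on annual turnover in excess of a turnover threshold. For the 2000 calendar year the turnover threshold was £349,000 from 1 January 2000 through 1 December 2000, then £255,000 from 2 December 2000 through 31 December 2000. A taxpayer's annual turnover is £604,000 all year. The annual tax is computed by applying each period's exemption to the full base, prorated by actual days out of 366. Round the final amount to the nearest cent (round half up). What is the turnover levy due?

1 January – 1 December 2000: 336 days, exemption £349,000 → (£604,000 − £349,000) × 0.9% × 336/366 = £2,106.8852
2 December – 31 December 2000: 30 days, exemption £255,000 → (£604,000 − £255,000) × 0.9% × 30/366 = £257.4590
Total = £2,364.3443

£2,364.34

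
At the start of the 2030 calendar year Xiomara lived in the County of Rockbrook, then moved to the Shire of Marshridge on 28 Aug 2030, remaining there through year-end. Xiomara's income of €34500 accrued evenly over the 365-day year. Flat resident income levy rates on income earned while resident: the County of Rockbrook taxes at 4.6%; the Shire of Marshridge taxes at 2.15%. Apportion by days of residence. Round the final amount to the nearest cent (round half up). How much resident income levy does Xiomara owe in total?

The County of Rockbrook, 1 Jan – 27 Aug 2030: 239 days → €34500 × 4.6% × 239/365 = €1039.1589
The Shire of Marshridge, 28 Aug – 31 Dec 2030: 126 days → €34500 × 2.15% × 126/365 = €256.0562
Total = €1295.2151

€1295.22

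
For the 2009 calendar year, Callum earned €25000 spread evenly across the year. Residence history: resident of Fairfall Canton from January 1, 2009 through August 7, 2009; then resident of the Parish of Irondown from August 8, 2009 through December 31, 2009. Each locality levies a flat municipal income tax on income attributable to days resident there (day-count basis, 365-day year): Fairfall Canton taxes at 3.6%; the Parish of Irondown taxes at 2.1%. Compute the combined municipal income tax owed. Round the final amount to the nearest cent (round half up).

Fairfall Canton, January 1 – August 7, 2009: 219 days → €25000 × 3.6% × 219/365 = €540.0000
The Parish of Irondown, August 8 – December 31, 2009: 146 days → €25000 × 2.1% × 146/365 = €210.0000
Total = €750.0000

€750.00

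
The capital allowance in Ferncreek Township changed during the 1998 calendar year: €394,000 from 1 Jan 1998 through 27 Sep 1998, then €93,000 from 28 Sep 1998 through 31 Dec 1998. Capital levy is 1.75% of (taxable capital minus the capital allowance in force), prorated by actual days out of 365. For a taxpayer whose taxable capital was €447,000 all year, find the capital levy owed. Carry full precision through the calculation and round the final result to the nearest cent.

€2,298.49

1 Jan – 27 Sep 1998: 270 days, exemption €394,000 → (€447,000 − €394,000) × 1.75% × 270/365 = €686.0959
28 Sep – 31 Dec 1998: 95 days, exemption €93,000 → (€447,000 − €93,000) × 1.75% × 95/365 = €1,612.3973
Total = €2,298.4932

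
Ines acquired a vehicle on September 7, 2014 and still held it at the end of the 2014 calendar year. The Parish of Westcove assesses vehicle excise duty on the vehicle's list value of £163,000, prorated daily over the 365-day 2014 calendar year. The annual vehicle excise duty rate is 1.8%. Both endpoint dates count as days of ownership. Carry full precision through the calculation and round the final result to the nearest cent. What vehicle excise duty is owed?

Days held (September 7 – December 31, 2014): 116 out of 365
Tax = £163,000 × 1.8% × 116/365 = £932.4493

£932.45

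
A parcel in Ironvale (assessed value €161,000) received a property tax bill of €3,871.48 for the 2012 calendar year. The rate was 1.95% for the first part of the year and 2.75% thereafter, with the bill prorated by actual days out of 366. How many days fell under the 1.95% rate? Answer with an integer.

158 days

Let d = days at the first rate; then 366 − d days at the second rate.
€161,000 × [1.95%·d + 2.75%·(366−d)] / 366 = €3,871.48
Solving gives d = 158, so the new rate took effect on June 7, 2012.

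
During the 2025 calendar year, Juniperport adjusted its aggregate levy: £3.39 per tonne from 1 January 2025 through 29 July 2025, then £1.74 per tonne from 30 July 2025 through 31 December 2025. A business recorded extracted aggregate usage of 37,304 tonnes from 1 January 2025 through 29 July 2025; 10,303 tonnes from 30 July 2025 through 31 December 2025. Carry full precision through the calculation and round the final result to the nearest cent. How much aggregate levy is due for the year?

£144387.78

1 January – 29 July 2025: 37,304 tonnes at £3.39/tonne → £126460.56
30 July – 31 December 2025: 10,303 tonnes at £1.74/tonne → £17927.22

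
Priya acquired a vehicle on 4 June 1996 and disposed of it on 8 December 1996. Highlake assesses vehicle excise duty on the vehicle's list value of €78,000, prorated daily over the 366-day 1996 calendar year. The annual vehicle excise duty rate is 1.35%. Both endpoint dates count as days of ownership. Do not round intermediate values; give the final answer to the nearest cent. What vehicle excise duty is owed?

Days held (4 June – 8 December 1996): 188 out of 366
Tax = €78,000 × 1.35% × 188/366 = €540.8852

€540.89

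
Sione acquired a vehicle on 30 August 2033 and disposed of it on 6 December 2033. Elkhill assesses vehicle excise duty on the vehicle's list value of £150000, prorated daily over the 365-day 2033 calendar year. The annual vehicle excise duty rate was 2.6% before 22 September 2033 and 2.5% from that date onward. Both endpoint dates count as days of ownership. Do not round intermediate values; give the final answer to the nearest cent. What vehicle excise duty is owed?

£1026.58

30 August – 21 September 2033: 23 days at 2.6% → £150000 × 2.6% × 23/365 = £245.7534
22 September – 6 December 2033: 76 days at 2.5% → £150000 × 2.5% × 76/365 = £780.8219
Total = £1026.5753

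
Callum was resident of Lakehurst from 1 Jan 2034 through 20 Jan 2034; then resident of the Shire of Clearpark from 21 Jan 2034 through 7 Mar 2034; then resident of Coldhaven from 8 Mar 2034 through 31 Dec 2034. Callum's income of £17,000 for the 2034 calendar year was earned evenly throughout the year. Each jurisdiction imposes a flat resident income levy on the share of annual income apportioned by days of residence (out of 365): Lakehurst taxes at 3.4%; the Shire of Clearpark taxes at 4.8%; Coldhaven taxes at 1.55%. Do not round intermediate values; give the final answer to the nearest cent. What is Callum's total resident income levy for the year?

£350.36

Lakehurst, 1 Jan – 20 Jan 2034: 20 days → £17,000 × 3.4% × 20/365 = £31.6712
The Shire of Clearpark, 21 Jan – 7 Mar 2034: 46 days → £17,000 × 4.8% × 46/365 = £102.8384
Coldhaven, 8 Mar – 31 Dec 2034: 299 days → £17,000 × 1.55% × 299/365 = £215.8534
Total = £350.3630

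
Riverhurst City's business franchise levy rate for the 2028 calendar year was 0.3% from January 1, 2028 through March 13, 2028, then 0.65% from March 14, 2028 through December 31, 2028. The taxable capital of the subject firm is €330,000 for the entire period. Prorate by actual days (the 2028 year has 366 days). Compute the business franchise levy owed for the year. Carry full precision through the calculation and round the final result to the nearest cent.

January 1 – March 13, 2028: 73 days at 0.3% → €330,000 × 0.3% × 73/366 = €197.4590
March 14 – December 31, 2028: 293 days at 0.65% → €330,000 × 0.65% × 293/366 = €1,717.1721
Total = €1,914.6311

€1,914.63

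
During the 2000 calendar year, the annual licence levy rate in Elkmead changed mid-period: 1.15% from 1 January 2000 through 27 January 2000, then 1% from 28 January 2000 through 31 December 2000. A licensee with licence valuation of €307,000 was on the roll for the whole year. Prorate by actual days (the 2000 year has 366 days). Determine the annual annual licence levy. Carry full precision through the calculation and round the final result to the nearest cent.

€3,103.97

1 January – 27 January 2000: 27 days at 1.15% → €307,000 × 1.15% × 27/366 = €260.4467
28 January – 31 December 2000: 339 days at 1% → €307,000 × 1% × 339/366 = €2,843.5246
Total = €3,103.9713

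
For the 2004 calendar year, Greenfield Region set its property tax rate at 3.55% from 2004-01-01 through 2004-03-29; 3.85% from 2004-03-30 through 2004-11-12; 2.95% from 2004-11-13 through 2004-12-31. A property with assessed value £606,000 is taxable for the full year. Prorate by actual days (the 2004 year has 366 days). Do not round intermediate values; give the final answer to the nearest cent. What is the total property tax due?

2004-01-01 to 2004-03-29: 89 days at 3.55% → £606,000 × 3.55% × 89/366 = £5,231.3033
2004-03-30 to 2004-11-12: 228 days at 3.85% → £606,000 × 3.85% × 228/366 = £14,534.0656
2004-11-13 to 2004-12-31: 49 days at 2.95% → £606,000 × 2.95% × 49/366 = £2,393.3689
Total = £22,158.7377

£22,158.74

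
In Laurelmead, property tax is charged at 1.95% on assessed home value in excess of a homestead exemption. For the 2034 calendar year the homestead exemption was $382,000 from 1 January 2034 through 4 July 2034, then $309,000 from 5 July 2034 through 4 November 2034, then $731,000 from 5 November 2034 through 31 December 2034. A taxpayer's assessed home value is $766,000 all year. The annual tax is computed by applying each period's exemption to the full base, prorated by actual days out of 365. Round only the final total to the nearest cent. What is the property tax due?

1 January – 4 July 2034: 185 days, exemption $382,000 → ($766,000 − $382,000) × 1.95% × 185/365 = $3,795.2877
5 July – 4 November 2034: 123 days, exemption $309,000 → ($766,000 − $309,000) × 1.95% × 123/365 = $3,003.0534
5 November – 31 December 2034: 57 days, exemption $731,000 → ($766,000 − $731,000) × 1.95% × 57/365 = $106.5822
Total = $6,904.9233

$6,904.92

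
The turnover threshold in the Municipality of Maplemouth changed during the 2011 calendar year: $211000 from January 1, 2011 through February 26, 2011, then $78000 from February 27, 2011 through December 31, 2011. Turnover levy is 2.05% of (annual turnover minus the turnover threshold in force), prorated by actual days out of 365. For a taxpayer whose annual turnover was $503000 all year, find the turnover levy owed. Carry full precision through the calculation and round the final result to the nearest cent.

$8286.72

January 1 – February 26, 2011: 57 days, exemption $211000 → ($503000 − $211000) × 2.05% × 57/365 = $934.8000
February 27 – December 31, 2011: 308 days, exemption $78000 → ($503000 − $78000) × 2.05% × 308/365 = $7351.9178
Total = $8286.7178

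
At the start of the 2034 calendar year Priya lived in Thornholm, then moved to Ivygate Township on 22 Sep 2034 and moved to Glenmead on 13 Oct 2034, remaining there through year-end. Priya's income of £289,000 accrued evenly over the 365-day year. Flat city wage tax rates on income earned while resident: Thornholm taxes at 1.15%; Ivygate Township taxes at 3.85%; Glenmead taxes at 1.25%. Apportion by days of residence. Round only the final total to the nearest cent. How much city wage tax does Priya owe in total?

Thornholm, 1 Jan – 21 Sep 2034: 264 days → £289,000 × 1.15% × 264/365 = £2,403.8466
Ivygate Township, 22 Sep – 12 Oct 2034: 21 days → £289,000 × 3.85% × 21/365 = £640.1548
Glenmead, 13 Oct – 31 Dec 2034: 80 days → £289,000 × 1.25% × 80/365 = £791.7808
Total = £3,835.7822

£3,835.78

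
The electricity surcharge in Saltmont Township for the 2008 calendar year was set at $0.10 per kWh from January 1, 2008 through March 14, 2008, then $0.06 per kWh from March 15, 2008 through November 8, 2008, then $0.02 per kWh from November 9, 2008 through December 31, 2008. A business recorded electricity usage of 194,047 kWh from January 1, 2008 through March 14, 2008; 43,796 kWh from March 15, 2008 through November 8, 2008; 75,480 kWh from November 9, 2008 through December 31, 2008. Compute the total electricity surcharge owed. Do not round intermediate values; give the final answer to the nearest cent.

January 1 – March 14, 2008: 194,047 kWh at $0.10/kWh → $19,404.70
March 15 – November 8, 2008: 43,796 kWh at $0.06/kWh → $2,627.76
November 9 – December 31, 2008: 75,480 kWh at $0.02/kWh → $1,509.60

$23,542.06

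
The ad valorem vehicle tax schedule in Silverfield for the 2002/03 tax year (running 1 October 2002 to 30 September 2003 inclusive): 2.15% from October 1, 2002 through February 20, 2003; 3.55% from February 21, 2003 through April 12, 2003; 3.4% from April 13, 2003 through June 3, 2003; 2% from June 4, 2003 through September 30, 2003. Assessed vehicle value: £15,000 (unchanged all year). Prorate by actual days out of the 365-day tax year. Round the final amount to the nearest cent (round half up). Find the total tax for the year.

£371.22

October 1, 2002 – February 20, 2003: 143 days at 2.15% → £15,000 × 2.15% × 143/365 = £126.3493
February 21 – April 12, 2003: 51 days at 3.55% → £15,000 × 3.55% × 51/365 = £74.4041
April 13 – June 3, 2003: 52 days at 3.4% → £15,000 × 3.4% × 52/365 = £72.6575
June 4 – September 30, 2003: 119 days at 2% → £15,000 × 2% × 119/365 = £97.8082
Total = £371.2192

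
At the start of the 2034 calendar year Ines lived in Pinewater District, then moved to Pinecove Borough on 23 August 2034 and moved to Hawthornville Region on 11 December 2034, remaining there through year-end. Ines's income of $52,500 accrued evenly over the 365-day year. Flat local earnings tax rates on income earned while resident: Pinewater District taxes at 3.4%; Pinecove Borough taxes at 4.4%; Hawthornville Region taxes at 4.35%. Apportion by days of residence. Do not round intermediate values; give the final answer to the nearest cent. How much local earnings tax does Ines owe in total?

$1,971.91

Pinewater District, 1 January – 22 August 2034: 234 days → $52,500 × 3.4% × 234/365 = $1,144.3562
Pinecove Borough, 23 August – 10 December 2034: 110 days → $52,500 × 4.4% × 110/365 = $696.1644
Hawthornville Region, 11 December – 31 December 2034: 21 days → $52,500 × 4.35% × 21/365 = $131.3938
Total = $1,971.9144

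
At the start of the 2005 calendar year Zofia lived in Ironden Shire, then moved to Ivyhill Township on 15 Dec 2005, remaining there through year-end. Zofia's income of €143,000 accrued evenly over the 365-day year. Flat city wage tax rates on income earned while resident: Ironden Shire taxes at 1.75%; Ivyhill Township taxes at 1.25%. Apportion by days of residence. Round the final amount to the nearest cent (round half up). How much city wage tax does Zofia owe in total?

€2,469.20

Ironden Shire, 1 Jan – 14 Dec 2005: 348 days → €143,000 × 1.75% × 348/365 = €2,385.9452
Ivyhill Township, 15 Dec – 31 Dec 2005: 17 days → €143,000 × 1.25% × 17/365 = €83.2534
Total = €2,469.1986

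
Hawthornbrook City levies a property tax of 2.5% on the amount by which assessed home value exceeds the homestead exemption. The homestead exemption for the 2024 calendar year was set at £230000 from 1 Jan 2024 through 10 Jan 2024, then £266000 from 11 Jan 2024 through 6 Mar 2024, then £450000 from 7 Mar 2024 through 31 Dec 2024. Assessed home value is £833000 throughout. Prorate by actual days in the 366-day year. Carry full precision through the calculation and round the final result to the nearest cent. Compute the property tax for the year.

1 Jan – 10 Jan 2024: 10 days, exemption £230000 → (£833000 − £230000) × 2.5% × 10/366 = £411.8852
11 Jan – 6 Mar 2024: 56 days, exemption £266000 → (£833000 − £266000) × 2.5% × 56/366 = £2168.8525
7 Mar – 31 Dec 2024: 300 days, exemption £450000 → (£833000 − £450000) × 2.5% × 300/366 = £7848.3607
Total = £10429.0984

£10429.10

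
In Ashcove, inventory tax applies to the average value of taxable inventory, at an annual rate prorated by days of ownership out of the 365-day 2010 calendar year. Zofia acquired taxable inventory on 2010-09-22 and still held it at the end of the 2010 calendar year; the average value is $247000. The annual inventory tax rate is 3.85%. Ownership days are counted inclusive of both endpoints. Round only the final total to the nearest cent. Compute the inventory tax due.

$2631.40

Days held (2010-09-22 to 2010-12-31): 101 out of 365
Tax = $247000 × 3.85% × 101/365 = $2631.3959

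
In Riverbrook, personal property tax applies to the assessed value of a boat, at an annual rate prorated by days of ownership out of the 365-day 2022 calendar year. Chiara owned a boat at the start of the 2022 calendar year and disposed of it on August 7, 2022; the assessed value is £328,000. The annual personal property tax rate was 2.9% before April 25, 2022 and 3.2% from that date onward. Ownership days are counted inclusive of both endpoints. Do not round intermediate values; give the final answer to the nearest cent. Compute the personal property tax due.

January 1 – April 24, 2022: 114 days at 2.9% → £328,000 × 2.9% × 114/365 = £2,970.8712
April 25 – August 7, 2022: 105 days at 3.2% → £328,000 × 3.2% × 105/365 = £3,019.3973
Total = £5,990.2685

£5,990.27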